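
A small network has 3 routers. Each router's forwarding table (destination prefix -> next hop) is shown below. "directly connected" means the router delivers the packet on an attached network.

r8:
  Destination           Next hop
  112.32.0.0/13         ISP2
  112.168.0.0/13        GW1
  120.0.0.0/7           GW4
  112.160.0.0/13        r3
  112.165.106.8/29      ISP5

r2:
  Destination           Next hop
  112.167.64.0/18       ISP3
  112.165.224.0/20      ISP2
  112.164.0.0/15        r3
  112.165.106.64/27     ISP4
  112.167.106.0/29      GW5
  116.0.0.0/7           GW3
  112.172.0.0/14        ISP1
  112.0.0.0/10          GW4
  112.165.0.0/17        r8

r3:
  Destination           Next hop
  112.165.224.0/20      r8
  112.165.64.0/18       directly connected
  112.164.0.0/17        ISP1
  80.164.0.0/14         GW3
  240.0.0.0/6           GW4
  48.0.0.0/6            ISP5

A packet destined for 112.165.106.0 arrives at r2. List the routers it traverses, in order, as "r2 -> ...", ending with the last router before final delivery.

At r2: longest match for 112.165.106.0 is 112.165.0.0/17 -> r8
At r8: longest match for 112.165.106.0 is 112.160.0.0/13 -> r3
At r3: longest match for 112.165.106.0 is 112.165.64.0/18 -> directly connected

r2 -> r8 -> r3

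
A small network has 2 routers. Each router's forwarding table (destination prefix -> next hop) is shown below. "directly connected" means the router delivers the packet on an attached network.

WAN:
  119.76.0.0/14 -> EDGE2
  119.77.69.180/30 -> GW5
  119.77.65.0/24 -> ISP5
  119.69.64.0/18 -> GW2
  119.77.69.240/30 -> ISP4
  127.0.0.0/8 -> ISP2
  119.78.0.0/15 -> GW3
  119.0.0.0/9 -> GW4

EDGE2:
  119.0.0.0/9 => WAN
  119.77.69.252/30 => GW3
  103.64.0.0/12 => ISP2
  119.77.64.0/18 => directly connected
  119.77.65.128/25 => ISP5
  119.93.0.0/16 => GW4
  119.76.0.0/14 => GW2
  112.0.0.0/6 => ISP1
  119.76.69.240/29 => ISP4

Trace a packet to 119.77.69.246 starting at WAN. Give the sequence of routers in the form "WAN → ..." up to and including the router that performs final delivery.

WAN → EDGE2

At WAN: longest match for 119.77.69.246 is 119.76.0.0/14 -> EDGE2
At EDGE2: longest match for 119.77.69.246 is 119.77.64.0/18 -> directly connected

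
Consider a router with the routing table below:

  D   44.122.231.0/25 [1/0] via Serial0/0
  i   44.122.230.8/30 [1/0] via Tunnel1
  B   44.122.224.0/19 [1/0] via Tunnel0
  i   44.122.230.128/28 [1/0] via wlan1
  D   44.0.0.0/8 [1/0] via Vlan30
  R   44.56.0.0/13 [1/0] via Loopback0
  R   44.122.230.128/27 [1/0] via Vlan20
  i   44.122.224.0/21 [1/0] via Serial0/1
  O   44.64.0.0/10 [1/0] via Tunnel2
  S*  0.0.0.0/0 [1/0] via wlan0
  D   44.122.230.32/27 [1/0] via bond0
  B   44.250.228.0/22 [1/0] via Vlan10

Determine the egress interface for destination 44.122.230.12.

Serial0/1

Routes whose prefix contains 44.122.230.12:
  0.0.0.0/0 (default, matches everything) -> wlan0
  44.0.0.0/8 (44.0.0.0 - 44.255.255.255) -> Vlan30
  44.64.0.0/10 (44.64.0.0 - 44.127.255.255) -> Tunnel2
  44.122.224.0/19 (44.122.224.0 - 44.122.255.255) -> Tunnel0
  44.122.224.0/21 (44.122.224.0 - 44.122.231.255) -> Serial0/1
More-specific entries that do NOT match:
  44.122.230.8/30 (44.122.230.8 - 44.122.230.11) does not contain 44.122.230.12
  44.122.230.128/28 (44.122.230.128 - 44.122.230.143) does not contain 44.122.230.12
  44.122.230.128/27 (44.122.230.128 - 44.122.230.159) does not contain 44.122.230.12
  44.122.230.32/27 (44.122.230.32 - 44.122.230.63) does not contain 44.122.230.12
  44.122.231.0/25 (44.122.231.0 - 44.122.231.127) does not contain 44.122.230.12
  44.250.228.0/22 (44.250.228.0 - 44.250.231.255) does not contain 44.122.230.12
Longest matching prefix is /21 -> interface Serial0/1.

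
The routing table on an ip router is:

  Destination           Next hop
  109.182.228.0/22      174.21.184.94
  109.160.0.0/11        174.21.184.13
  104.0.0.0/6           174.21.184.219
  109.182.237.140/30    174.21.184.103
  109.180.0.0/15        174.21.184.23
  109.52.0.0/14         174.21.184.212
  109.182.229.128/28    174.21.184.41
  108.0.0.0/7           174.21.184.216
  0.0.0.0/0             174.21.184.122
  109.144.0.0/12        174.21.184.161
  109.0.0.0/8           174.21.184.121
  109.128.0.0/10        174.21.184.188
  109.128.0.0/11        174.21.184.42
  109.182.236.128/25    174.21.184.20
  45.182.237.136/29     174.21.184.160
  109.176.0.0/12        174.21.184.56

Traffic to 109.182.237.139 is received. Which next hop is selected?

Routes whose prefix contains 109.182.237.139:
  0.0.0.0/0 (default, matches everything) -> 174.21.184.122
  108.0.0.0/7 (108.0.0.0 - 109.255.255.255) -> 174.21.184.216
  109.0.0.0/8 (109.0.0.0 - 109.255.255.255) -> 174.21.184.121
  109.128.0.0/10 (109.128.0.0 - 109.191.255.255) -> 174.21.184.188
  109.160.0.0/11 (109.160.0.0 - 109.191.255.255) -> 174.21.184.13
  109.176.0.0/12 (109.176.0.0 - 109.191.255.255) -> 174.21.184.56
More-specific entries that do NOT match:
  109.182.237.140/30 (109.182.237.140 - 109.182.237.143) does not contain 109.182.237.139
  45.182.237.136/29 (45.182.237.136 - 45.182.237.143) does not contain 109.182.237.139
  109.182.229.128/28 (109.182.229.128 - 109.182.229.143) does not contain 109.182.237.139
  109.182.236.128/25 (109.182.236.128 - 109.182.236.255) does not contain 109.182.237.139
  109.182.228.0/22 (109.182.228.0 - 109.182.231.255) does not contain 109.182.237.139
  109.180.0.0/15 (109.180.0.0 - 109.181.255.255) does not contain 109.182.237.139
  109.52.0.0/14 (109.52.0.0 - 109.55.255.255) does not contain 109.182.237.139
Longest matching prefix is /12 -> next hop 174.21.184.56.

174.21.184.56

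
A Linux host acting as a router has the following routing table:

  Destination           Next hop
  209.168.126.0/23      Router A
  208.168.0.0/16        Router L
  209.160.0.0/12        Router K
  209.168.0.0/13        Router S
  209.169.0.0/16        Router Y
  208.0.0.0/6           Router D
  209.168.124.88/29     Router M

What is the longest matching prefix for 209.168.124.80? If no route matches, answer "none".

Entries matching 209.168.124.80:
  208.0.0.0/6 (208.0.0.0 - 211.255.255.255)
  209.160.0.0/12 (209.160.0.0 - 209.175.255.255)
  209.168.0.0/13 (209.168.0.0 - 209.175.255.255)
Most specific is 209.168.0.0/13.

209.168.0.0/13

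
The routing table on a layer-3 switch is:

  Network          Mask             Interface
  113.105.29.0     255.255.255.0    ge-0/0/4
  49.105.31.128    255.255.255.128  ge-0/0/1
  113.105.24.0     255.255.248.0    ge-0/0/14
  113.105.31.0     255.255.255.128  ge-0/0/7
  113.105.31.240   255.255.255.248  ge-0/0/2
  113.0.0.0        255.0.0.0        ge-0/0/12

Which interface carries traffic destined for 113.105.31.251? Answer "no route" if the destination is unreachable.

Routes whose prefix contains 113.105.31.251:
  113.0.0.0/8 (113.0.0.0 - 113.255.255.255) -> ge-0/0/12
  113.105.24.0/21 (113.105.24.0 - 113.105.31.255) -> ge-0/0/14
More-specific entries that do NOT match:
  113.105.31.240/29 (113.105.31.240 - 113.105.31.247) does not contain 113.105.31.251
  49.105.31.128/25 (49.105.31.128 - 49.105.31.255) does not contain 113.105.31.251
  113.105.31.0/25 (113.105.31.0 - 113.105.31.127) does not contain 113.105.31.251
  113.105.29.0/24 (113.105.29.0 - 113.105.29.255) does not contain 113.105.31.251
Longest matching prefix is /21 -> interface ge-0/0/14.

ge-0/0/14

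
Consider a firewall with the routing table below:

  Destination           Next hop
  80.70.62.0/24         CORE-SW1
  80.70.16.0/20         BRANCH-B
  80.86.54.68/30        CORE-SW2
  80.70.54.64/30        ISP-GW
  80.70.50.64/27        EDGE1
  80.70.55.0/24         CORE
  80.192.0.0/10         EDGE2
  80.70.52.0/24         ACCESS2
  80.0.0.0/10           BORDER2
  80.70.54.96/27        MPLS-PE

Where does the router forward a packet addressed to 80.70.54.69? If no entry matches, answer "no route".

No entry's prefix contains 80.70.54.69; there is no default route.

no route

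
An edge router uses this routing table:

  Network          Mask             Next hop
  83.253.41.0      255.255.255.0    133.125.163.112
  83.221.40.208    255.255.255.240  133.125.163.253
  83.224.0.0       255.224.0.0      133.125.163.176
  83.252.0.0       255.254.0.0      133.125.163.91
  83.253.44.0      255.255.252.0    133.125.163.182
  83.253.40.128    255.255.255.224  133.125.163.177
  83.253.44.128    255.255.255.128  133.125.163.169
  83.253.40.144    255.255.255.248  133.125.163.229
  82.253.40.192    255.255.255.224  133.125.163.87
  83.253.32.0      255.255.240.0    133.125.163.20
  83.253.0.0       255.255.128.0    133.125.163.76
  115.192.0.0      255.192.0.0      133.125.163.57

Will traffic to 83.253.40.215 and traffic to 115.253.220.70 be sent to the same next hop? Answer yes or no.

no

83.253.40.215: longest match 83.253.32.0/20 -> 133.125.163.20
115.253.220.70: longest match 115.192.0.0/10 -> 133.125.163.57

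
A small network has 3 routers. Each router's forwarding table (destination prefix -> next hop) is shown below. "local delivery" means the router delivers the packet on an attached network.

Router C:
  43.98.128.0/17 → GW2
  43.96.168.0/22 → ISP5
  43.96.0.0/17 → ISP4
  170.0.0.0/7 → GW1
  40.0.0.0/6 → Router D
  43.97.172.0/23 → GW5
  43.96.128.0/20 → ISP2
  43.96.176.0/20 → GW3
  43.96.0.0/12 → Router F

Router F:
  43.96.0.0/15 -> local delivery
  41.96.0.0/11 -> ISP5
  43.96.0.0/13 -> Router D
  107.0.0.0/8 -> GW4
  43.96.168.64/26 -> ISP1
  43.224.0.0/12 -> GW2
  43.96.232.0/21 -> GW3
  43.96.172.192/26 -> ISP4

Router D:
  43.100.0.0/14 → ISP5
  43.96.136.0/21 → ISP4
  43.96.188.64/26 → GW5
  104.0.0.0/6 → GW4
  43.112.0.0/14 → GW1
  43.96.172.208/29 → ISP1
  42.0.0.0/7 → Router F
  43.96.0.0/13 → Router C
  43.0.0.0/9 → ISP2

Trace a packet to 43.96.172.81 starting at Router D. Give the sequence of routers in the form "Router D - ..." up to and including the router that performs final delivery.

At Router D: longest match for 43.96.172.81 is 43.96.0.0/13 -> Router C
At Router C: longest match for 43.96.172.81 is 43.96.0.0/12 -> Router F
At Router F: longest match for 43.96.172.81 is 43.96.0.0/15 -> local delivery

Router D - Router C - Router F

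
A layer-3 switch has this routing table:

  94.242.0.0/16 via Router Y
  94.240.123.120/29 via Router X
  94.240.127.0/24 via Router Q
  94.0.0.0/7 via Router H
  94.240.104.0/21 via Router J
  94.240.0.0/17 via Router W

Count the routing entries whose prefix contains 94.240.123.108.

2

Prefixes containing 94.240.123.108:
  94.0.0.0/7 (94.0.0.0 - 95.255.255.255)
  94.240.0.0/17 (94.240.0.0 - 94.240.127.255)
Total matching entries: 2.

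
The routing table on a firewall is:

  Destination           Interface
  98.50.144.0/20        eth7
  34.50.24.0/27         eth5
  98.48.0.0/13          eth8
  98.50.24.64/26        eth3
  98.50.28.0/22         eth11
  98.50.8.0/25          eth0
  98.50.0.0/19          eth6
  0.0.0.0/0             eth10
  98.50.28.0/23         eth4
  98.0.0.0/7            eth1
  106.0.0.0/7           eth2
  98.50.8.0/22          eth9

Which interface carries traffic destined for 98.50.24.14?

Routes whose prefix contains 98.50.24.14:
  0.0.0.0/0 (default, matches everything) -> eth10
  98.0.0.0/7 (98.0.0.0 - 99.255.255.255) -> eth1
  98.48.0.0/13 (98.48.0.0 - 98.55.255.255) -> eth8
  98.50.0.0/19 (98.50.0.0 - 98.50.31.255) -> eth6
More-specific entries that do NOT match:
  34.50.24.0/27 (34.50.24.0 - 34.50.24.31) does not contain 98.50.24.14
  98.50.24.64/26 (98.50.24.64 - 98.50.24.127) does not contain 98.50.24.14
  98.50.8.0/25 (98.50.8.0 - 98.50.8.127) does not contain 98.50.24.14
  98.50.28.0/23 (98.50.28.0 - 98.50.29.255) does not contain 98.50.24.14
  98.50.28.0/22 (98.50.28.0 - 98.50.31.255) does not contain 98.50.24.14
  98.50.8.0/22 (98.50.8.0 - 98.50.11.255) does not contain 98.50.24.14
  98.50.144.0/20 (98.50.144.0 - 98.50.159.255) does not contain 98.50.24.14
Longest matching prefix is /19 -> interface eth6.

eth6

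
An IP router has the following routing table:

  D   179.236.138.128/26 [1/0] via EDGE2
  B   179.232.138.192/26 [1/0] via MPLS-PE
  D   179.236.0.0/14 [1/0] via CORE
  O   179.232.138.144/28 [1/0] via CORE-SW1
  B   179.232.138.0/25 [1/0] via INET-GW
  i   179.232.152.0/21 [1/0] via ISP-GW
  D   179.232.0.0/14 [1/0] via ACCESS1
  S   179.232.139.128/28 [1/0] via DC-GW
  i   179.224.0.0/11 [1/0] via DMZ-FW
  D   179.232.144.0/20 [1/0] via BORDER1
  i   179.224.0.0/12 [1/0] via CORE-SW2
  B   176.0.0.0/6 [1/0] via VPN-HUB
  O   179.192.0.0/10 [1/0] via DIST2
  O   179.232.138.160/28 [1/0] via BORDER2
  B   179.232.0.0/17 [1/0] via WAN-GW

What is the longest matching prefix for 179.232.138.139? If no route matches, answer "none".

Entries matching 179.232.138.139:
  176.0.0.0/6 (176.0.0.0 - 179.255.255.255)
  179.192.0.0/10 (179.192.0.0 - 179.255.255.255)
  179.224.0.0/11 (179.224.0.0 - 179.255.255.255)
  179.224.0.0/12 (179.224.0.0 - 179.239.255.255)
  179.232.0.0/14 (179.232.0.0 - 179.235.255.255)
Most specific is 179.232.0.0/14.

179.232.0.0/14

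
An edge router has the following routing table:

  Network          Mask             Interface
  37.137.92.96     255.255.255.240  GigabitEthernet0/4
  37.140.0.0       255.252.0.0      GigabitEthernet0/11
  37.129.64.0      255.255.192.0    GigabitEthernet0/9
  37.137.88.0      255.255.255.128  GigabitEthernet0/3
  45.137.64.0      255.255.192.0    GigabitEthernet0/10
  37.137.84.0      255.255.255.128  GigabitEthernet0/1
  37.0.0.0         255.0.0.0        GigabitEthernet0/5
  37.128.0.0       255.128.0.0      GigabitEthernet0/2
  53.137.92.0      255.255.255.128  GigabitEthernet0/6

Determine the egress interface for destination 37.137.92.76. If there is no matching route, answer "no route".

GigabitEthernet0/2

Routes whose prefix contains 37.137.92.76:
  37.0.0.0/8 (37.0.0.0 - 37.255.255.255) -> GigabitEthernet0/5
  37.128.0.0/9 (37.128.0.0 - 37.255.255.255) -> GigabitEthernet0/2
More-specific entries that do NOT match:
  37.137.92.96/28 (37.137.92.96 - 37.137.92.111) does not contain 37.137.92.76
  37.137.88.0/25 (37.137.88.0 - 37.137.88.127) does not contain 37.137.92.76
  37.137.84.0/25 (37.137.84.0 - 37.137.84.127) does not contain 37.137.92.76
  53.137.92.0/25 (53.137.92.0 - 53.137.92.127) does not contain 37.137.92.76
  37.129.64.0/18 (37.129.64.0 - 37.129.127.255) does not contain 37.137.92.76
  45.137.64.0/18 (45.137.64.0 - 45.137.127.255) does not contain 37.137.92.76
  37.140.0.0/14 (37.140.0.0 - 37.143.255.255) does not contain 37.137.92.76
Longest matching prefix is /9 -> interface GigabitEthernet0/2.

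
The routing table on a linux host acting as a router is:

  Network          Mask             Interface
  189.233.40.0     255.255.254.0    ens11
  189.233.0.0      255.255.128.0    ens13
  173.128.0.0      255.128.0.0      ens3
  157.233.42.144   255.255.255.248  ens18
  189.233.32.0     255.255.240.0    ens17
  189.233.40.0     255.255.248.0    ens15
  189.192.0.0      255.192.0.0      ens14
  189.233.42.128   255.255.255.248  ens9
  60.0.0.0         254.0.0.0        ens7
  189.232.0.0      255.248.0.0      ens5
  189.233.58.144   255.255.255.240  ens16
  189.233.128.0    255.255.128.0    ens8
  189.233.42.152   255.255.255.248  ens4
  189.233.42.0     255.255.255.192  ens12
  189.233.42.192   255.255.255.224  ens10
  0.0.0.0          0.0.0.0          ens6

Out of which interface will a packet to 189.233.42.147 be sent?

ens15

Routes whose prefix contains 189.233.42.147:
  0.0.0.0/0 (default, matches everything) -> ens6
  189.192.0.0/10 (189.192.0.0 - 189.255.255.255) -> ens14
  189.232.0.0/13 (189.232.0.0 - 189.239.255.255) -> ens5
  189.233.0.0/17 (189.233.0.0 - 189.233.127.255) -> ens13
  189.233.32.0/20 (189.233.32.0 - 189.233.47.255) -> ens17
  189.233.40.0/21 (189.233.40.0 - 189.233.47.255) -> ens15
More-specific entries that do NOT match:
  157.233.42.144/29 (157.233.42.144 - 157.233.42.151) does not contain 189.233.42.147
  189.233.42.128/29 (189.233.42.128 - 189.233.42.135) does not contain 189.233.42.147
  189.233.42.152/29 (189.233.42.152 - 189.233.42.159) does not contain 189.233.42.147
  189.233.58.144/28 (189.233.58.144 - 189.233.58.159) does not contain 189.233.42.147
  189.233.42.192/27 (189.233.42.192 - 189.233.42.223) does not contain 189.233.42.147
  189.233.42.0/26 (189.233.42.0 - 189.233.42.63) does not contain 189.233.42.147
  189.233.40.0/23 (189.233.40.0 - 189.233.41.255) does not contain 189.233.42.147
Longest matching prefix is /21 -> interface ens15.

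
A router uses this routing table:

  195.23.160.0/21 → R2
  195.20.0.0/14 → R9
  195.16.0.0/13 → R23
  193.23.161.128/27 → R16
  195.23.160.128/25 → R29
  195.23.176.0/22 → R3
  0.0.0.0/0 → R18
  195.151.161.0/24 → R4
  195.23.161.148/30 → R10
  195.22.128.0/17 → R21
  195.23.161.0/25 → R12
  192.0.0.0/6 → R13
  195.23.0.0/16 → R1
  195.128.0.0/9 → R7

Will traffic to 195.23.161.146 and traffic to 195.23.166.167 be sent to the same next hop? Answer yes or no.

195.23.161.146: longest match 195.23.160.0/21 -> R2
195.23.166.167: longest match 195.23.160.0/21 -> R2

yes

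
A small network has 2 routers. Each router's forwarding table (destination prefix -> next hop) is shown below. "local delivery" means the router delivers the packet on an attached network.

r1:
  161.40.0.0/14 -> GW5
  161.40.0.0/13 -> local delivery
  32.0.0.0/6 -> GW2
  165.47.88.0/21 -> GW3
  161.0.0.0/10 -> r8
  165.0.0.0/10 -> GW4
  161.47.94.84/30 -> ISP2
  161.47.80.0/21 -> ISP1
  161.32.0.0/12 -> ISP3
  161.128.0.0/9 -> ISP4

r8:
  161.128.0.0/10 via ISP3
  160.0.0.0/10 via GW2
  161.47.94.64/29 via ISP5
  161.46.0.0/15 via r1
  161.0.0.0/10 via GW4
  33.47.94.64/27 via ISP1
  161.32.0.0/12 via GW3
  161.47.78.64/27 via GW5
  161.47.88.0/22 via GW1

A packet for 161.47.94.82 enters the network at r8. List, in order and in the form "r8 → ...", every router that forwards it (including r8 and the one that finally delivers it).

At r8: longest match for 161.47.94.82 is 161.46.0.0/15 -> r1
At r1: longest match for 161.47.94.82 is 161.40.0.0/13 -> local delivery

r8 → r1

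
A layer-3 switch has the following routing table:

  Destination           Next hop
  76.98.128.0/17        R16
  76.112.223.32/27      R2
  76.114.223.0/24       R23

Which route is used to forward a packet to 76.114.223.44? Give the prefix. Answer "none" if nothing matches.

76.114.223.0/24

Entries matching 76.114.223.44:
  76.114.223.0/24 (76.114.223.0 - 76.114.223.255)
Most specific is 76.114.223.0/24.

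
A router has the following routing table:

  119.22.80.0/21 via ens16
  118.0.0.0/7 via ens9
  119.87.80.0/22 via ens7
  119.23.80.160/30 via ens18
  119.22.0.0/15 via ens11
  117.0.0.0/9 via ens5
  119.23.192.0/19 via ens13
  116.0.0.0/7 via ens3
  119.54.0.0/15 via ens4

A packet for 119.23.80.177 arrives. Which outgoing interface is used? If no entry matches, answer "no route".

Routes whose prefix contains 119.23.80.177:
  118.0.0.0/7 (118.0.0.0 - 119.255.255.255) -> ens9
  119.22.0.0/15 (119.22.0.0 - 119.23.255.255) -> ens11
More-specific entries that do NOT match:
  119.23.80.160/30 (119.23.80.160 - 119.23.80.163) does not contain 119.23.80.177
  119.87.80.0/22 (119.87.80.0 - 119.87.83.255) does not contain 119.23.80.177
  119.22.80.0/21 (119.22.80.0 - 119.22.87.255) does not contain 119.23.80.177
  119.23.192.0/19 (119.23.192.0 - 119.23.223.255) does not contain 119.23.80.177
Longest matching prefix is /15 -> interface ens11.

ens11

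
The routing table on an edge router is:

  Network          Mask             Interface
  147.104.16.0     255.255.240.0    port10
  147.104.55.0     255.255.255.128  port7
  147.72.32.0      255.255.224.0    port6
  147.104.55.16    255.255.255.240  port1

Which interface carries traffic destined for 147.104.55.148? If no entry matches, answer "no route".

No entry's prefix contains 147.104.55.148; there is no default route.

no route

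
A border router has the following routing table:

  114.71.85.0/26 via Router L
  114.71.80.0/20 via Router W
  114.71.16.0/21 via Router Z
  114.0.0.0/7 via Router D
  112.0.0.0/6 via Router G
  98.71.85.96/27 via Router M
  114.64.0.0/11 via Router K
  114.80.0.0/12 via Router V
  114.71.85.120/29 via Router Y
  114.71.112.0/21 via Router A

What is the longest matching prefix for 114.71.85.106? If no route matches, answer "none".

114.71.80.0/20

Entries matching 114.71.85.106:
  112.0.0.0/6 (112.0.0.0 - 115.255.255.255)
  114.0.0.0/7 (114.0.0.0 - 115.255.255.255)
  114.64.0.0/11 (114.64.0.0 - 114.95.255.255)
  114.71.80.0/20 (114.71.80.0 - 114.71.95.255)
Most specific is 114.71.80.0/20.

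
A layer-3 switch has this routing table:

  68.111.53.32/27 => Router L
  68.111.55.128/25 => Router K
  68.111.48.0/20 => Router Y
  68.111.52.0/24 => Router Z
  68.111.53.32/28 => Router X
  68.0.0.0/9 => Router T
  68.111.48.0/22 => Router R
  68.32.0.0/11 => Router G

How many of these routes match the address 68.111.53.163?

2

Prefixes containing 68.111.53.163:
  68.0.0.0/9 (68.0.0.0 - 68.127.255.255)
  68.111.48.0/20 (68.111.48.0 - 68.111.63.255)
Total matching entries: 2.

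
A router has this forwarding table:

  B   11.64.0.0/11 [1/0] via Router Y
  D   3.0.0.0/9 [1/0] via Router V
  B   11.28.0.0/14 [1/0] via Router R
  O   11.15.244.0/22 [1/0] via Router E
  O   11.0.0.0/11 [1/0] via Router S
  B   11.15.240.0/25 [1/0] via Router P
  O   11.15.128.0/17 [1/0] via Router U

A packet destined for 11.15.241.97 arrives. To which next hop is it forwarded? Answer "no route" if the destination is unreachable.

Routes whose prefix contains 11.15.241.97:
  11.0.0.0/11 (11.0.0.0 - 11.31.255.255) -> Router S
  11.15.128.0/17 (11.15.128.0 - 11.15.255.255) -> Router U
More-specific entries that do NOT match:
  11.15.240.0/25 (11.15.240.0 - 11.15.240.127) does not contain 11.15.241.97
  11.15.244.0/22 (11.15.244.0 - 11.15.247.255) does not contain 11.15.241.97
Longest matching prefix is /17 -> next hop Router U.

Router U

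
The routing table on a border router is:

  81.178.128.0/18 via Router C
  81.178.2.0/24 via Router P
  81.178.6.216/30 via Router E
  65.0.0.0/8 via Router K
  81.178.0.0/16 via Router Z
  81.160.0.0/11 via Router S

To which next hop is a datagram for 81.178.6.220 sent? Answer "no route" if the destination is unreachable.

Routes whose prefix contains 81.178.6.220:
  81.160.0.0/11 (81.160.0.0 - 81.191.255.255) -> Router S
  81.178.0.0/16 (81.178.0.0 - 81.178.255.255) -> Router Z
More-specific entries that do NOT match:
  81.178.6.216/30 (81.178.6.216 - 81.178.6.219) does not contain 81.178.6.220
  81.178.2.0/24 (81.178.2.0 - 81.178.2.255) does not contain 81.178.6.220
  81.178.128.0/18 (81.178.128.0 - 81.178.191.255) does not contain 81.178.6.220
Longest matching prefix is /16 -> next hop Router Z.

Router Z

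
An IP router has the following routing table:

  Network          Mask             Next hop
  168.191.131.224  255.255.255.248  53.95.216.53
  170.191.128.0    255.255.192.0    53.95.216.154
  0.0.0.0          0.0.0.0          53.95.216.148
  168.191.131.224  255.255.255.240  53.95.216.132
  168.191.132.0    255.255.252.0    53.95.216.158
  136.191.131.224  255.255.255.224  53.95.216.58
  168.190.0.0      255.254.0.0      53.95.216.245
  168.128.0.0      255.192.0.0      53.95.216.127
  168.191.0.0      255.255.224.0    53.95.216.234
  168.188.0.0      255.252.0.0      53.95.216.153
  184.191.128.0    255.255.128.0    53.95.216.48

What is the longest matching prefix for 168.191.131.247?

Entries matching 168.191.131.247:
  0.0.0.0/0 (default, matches everything)
  168.128.0.0/10 (168.128.0.0 - 168.191.255.255)
  168.188.0.0/14 (168.188.0.0 - 168.191.255.255)
  168.190.0.0/15 (168.190.0.0 - 168.191.255.255)
Most specific is 168.190.0.0/15.

168.190.0.0/15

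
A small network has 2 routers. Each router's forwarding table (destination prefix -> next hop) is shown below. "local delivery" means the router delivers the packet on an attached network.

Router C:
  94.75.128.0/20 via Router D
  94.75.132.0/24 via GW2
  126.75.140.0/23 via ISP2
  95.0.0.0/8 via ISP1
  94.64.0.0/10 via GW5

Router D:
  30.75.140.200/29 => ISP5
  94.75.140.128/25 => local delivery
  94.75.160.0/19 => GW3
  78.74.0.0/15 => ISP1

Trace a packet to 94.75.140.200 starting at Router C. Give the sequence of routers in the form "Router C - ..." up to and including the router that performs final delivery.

At Router C: longest match for 94.75.140.200 is 94.75.128.0/20 -> Router D
At Router D: longest match for 94.75.140.200 is 94.75.140.128/25 -> local delivery

Router C - Router D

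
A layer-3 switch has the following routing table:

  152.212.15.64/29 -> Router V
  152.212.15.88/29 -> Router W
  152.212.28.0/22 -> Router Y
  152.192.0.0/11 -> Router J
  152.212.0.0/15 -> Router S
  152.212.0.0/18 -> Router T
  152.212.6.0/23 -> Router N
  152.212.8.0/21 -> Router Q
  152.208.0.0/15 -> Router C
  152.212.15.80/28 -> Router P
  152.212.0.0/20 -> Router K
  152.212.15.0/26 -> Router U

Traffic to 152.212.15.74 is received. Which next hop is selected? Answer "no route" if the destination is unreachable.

Router Q

Routes whose prefix contains 152.212.15.74:
  152.192.0.0/11 (152.192.0.0 - 152.223.255.255) -> Router J
  152.212.0.0/15 (152.212.0.0 - 152.213.255.255) -> Router S
  152.212.0.0/18 (152.212.0.0 - 152.212.63.255) -> Router T
  152.212.0.0/20 (152.212.0.0 - 152.212.15.255) -> Router K
  152.212.8.0/21 (152.212.8.0 - 152.212.15.255) -> Router Q
More-specific entries that do NOT match:
  152.212.15.64/29 (152.212.15.64 - 152.212.15.71) does not contain 152.212.15.74
  152.212.15.88/29 (152.212.15.88 - 152.212.15.95) does not contain 152.212.15.74
  152.212.15.80/28 (152.212.15.80 - 152.212.15.95) does not contain 152.212.15.74
  152.212.15.0/26 (152.212.15.0 - 152.212.15.63) does not contain 152.212.15.74
  152.212.6.0/23 (152.212.6.0 - 152.212.7.255) does not contain 152.212.15.74
  152.212.28.0/22 (152.212.28.0 - 152.212.31.255) does not contain 152.212.15.74
Longest matching prefix is /21 -> next hop Router Q.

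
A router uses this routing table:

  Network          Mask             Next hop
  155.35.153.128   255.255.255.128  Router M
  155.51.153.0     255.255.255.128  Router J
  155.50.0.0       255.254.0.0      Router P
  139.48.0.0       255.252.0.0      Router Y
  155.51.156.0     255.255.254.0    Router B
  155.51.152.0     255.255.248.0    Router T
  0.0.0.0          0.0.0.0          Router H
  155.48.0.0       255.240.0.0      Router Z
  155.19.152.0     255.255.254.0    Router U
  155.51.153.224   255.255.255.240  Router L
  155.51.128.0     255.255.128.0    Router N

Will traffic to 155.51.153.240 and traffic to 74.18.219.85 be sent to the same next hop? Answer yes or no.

no

155.51.153.240: longest match 155.51.152.0/21 -> Router T
74.18.219.85: longest match 0.0.0.0/0 -> Router H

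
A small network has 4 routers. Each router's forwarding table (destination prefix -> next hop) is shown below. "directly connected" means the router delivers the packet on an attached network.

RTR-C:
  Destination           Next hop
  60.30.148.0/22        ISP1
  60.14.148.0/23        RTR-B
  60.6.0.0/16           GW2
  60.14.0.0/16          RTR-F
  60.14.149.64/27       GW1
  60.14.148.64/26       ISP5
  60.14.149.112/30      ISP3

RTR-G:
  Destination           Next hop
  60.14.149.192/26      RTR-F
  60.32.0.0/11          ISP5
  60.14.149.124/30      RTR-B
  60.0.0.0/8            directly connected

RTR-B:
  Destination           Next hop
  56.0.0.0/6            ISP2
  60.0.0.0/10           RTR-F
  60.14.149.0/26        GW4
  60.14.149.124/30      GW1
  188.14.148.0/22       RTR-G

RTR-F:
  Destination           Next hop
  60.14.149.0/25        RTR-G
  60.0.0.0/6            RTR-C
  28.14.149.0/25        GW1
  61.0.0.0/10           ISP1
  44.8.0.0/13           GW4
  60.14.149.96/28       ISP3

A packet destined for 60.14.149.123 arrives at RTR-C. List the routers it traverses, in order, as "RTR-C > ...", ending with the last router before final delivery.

RTR-C > RTR-B > RTR-F > RTR-G

At RTR-C: longest match for 60.14.149.123 is 60.14.148.0/23 -> RTR-B
At RTR-B: longest match for 60.14.149.123 is 60.0.0.0/10 -> RTR-F
At RTR-F: longest match for 60.14.149.123 is 60.14.149.0/25 -> RTR-G
At RTR-G: longest match for 60.14.149.123 is 60.0.0.0/8 -> directly connected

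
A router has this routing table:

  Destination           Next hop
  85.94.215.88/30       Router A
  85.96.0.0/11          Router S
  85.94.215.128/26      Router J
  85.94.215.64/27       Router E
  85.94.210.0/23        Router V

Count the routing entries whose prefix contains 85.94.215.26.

No listed prefix contains 85.94.215.26.
Total matching entries: 0.

0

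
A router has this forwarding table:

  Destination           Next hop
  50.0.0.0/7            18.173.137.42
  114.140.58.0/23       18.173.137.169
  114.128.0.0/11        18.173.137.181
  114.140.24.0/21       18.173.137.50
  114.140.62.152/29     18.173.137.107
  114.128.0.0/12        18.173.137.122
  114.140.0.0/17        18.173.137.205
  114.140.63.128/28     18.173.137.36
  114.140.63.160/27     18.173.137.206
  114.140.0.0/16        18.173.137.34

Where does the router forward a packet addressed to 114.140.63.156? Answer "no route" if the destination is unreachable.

Routes whose prefix contains 114.140.63.156:
  114.128.0.0/11 (114.128.0.0 - 114.159.255.255) -> 18.173.137.181
  114.128.0.0/12 (114.128.0.0 - 114.143.255.255) -> 18.173.137.122
  114.140.0.0/16 (114.140.0.0 - 114.140.255.255) -> 18.173.137.34
  114.140.0.0/17 (114.140.0.0 - 114.140.127.255) -> 18.173.137.205
More-specific entries that do NOT match:
  114.140.62.152/29 (114.140.62.152 - 114.140.62.159) does not contain 114.140.63.156
  114.140.63.128/28 (114.140.63.128 - 114.140.63.143) does not contain 114.140.63.156
  114.140.63.160/27 (114.140.63.160 - 114.140.63.191) does not contain 114.140.63.156
  114.140.58.0/23 (114.140.58.0 - 114.140.59.255) does not contain 114.140.63.156
  114.140.24.0/21 (114.140.24.0 - 114.140.31.255) does not contain 114.140.63.156
Longest matching prefix is /17 -> next hop 18.173.137.205.

18.173.137.205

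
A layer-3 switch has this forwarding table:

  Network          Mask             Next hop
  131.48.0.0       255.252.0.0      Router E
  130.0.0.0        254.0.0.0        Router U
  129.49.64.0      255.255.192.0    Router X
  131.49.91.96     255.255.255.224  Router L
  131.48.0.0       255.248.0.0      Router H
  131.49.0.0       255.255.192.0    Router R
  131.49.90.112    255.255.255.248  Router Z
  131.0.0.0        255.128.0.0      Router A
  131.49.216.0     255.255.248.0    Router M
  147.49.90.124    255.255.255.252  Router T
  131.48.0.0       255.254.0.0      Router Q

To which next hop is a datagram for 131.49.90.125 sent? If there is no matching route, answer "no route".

Routes whose prefix contains 131.49.90.125:
  130.0.0.0/7 (130.0.0.0 - 131.255.255.255) -> Router U
  131.0.0.0/9 (131.0.0.0 - 131.127.255.255) -> Router A
  131.48.0.0/13 (131.48.0.0 - 131.55.255.255) -> Router H
  131.48.0.0/14 (131.48.0.0 - 131.51.255.255) -> Router E
  131.48.0.0/15 (131.48.0.0 - 131.49.255.255) -> Router Q
More-specific entries that do NOT match:
  147.49.90.124/30 (147.49.90.124 - 147.49.90.127) does not contain 131.49.90.125
  131.49.90.112/29 (131.49.90.112 - 131.49.90.119) does not contain 131.49.90.125
  131.49.91.96/27 (131.49.91.96 - 131.49.91.127) does not contain 131.49.90.125
  131.49.216.0/21 (131.49.216.0 - 131.49.223.255) does not contain 131.49.90.125
  129.49.64.0/18 (129.49.64.0 - 129.49.127.255) does not contain 131.49.90.125
  131.49.0.0/18 (131.49.0.0 - 131.49.63.255) does not contain 131.49.90.125
Longest matching prefix is /15 -> next hop Router Q.

Router Q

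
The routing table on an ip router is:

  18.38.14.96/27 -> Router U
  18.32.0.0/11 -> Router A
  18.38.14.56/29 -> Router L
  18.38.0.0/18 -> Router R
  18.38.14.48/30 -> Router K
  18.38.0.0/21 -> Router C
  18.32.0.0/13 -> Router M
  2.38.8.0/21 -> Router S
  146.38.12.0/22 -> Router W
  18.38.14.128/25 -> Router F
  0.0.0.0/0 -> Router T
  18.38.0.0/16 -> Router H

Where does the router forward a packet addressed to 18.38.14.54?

Routes whose prefix contains 18.38.14.54:
  0.0.0.0/0 (default, matches everything) -> Router T
  18.32.0.0/11 (18.32.0.0 - 18.63.255.255) -> Router A
  18.32.0.0/13 (18.32.0.0 - 18.39.255.255) -> Router M
  18.38.0.0/16 (18.38.0.0 - 18.38.255.255) -> Router H
  18.38.0.0/18 (18.38.0.0 - 18.38.63.255) -> Router R
More-specific entries that do NOT match:
  18.38.14.48/30 (18.38.14.48 - 18.38.14.51) does not contain 18.38.14.54
  18.38.14.56/29 (18.38.14.56 - 18.38.14.63) does not contain 18.38.14.54
  18.38.14.96/27 (18.38.14.96 - 18.38.14.127) does not contain 18.38.14.54
  18.38.14.128/25 (18.38.14.128 - 18.38.14.255) does not contain 18.38.14.54
  146.38.12.0/22 (146.38.12.0 - 146.38.15.255) does not contain 18.38.14.54
  18.38.0.0/21 (18.38.0.0 - 18.38.7.255) does not contain 18.38.14.54
  2.38.8.0/21 (2.38.8.0 - 2.38.15.255) does not contain 18.38.14.54
Longest matching prefix is /18 -> next hop Router R.

Router R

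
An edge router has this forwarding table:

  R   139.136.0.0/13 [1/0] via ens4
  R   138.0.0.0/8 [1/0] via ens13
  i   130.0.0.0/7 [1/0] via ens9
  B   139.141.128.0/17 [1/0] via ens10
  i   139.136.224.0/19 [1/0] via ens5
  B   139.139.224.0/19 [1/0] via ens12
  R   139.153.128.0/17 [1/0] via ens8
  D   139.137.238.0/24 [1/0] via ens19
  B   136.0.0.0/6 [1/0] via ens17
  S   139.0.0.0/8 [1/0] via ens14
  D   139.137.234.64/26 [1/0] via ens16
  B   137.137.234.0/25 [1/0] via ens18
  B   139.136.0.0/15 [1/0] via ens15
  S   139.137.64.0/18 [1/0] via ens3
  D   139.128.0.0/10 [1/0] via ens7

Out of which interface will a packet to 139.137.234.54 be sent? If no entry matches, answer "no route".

ens15

Routes whose prefix contains 139.137.234.54:
  136.0.0.0/6 (136.0.0.0 - 139.255.255.255) -> ens17
  139.0.0.0/8 (139.0.0.0 - 139.255.255.255) -> ens14
  139.128.0.0/10 (139.128.0.0 - 139.191.255.255) -> ens7
  139.136.0.0/13 (139.136.0.0 - 139.143.255.255) -> ens4
  139.136.0.0/15 (139.136.0.0 - 139.137.255.255) -> ens15
More-specific entries that do NOT match:
  139.137.234.64/26 (139.137.234.64 - 139.137.234.127) does not contain 139.137.234.54
  137.137.234.0/25 (137.137.234.0 - 137.137.234.127) does not contain 139.137.234.54
  139.137.238.0/24 (139.137.238.0 - 139.137.238.255) does not contain 139.137.234.54
  139.136.224.0/19 (139.136.224.0 - 139.136.255.255) does not contain 139.137.234.54
  139.139.224.0/19 (139.139.224.0 - 139.139.255.255) does not contain 139.137.234.54
  139.137.64.0/18 (139.137.64.0 - 139.137.127.255) does not contain 139.137.234.54
  139.141.128.0/17 (139.141.128.0 - 139.141.255.255) does not contain 139.137.234.54
  139.153.128.0/17 (139.153.128.0 - 139.153.255.255) does not contain 139.137.234.54
Longest matching prefix is /15 -> interface ens15.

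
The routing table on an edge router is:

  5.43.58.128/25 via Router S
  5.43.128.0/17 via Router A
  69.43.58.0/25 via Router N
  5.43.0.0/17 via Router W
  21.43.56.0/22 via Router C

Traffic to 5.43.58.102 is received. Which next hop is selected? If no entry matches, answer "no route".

Routes whose prefix contains 5.43.58.102:
  5.43.0.0/17 (5.43.0.0 - 5.43.127.255) -> Router W
More-specific entries that do NOT match:
  5.43.58.128/25 (5.43.58.128 - 5.43.58.255) does not contain 5.43.58.102
  69.43.58.0/25 (69.43.58.0 - 69.43.58.127) does not contain 5.43.58.102
  21.43.56.0/22 (21.43.56.0 - 21.43.59.255) does not contain 5.43.58.102
Longest matching prefix is /17 -> next hop Router W.

Router W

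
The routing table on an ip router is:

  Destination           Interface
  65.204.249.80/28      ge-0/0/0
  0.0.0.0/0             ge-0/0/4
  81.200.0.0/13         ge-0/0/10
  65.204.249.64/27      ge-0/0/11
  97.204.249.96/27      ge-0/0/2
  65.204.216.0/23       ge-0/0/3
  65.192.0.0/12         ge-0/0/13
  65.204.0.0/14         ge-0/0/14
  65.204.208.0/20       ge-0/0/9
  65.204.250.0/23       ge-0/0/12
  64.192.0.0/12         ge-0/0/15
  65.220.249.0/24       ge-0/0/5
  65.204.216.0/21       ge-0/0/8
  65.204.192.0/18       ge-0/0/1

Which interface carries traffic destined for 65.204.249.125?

ge-0/0/1

Routes whose prefix contains 65.204.249.125:
  0.0.0.0/0 (default, matches everything) -> ge-0/0/4
  65.192.0.0/12 (65.192.0.0 - 65.207.255.255) -> ge-0/0/13
  65.204.0.0/14 (65.204.0.0 - 65.207.255.255) -> ge-0/0/14
  65.204.192.0/18 (65.204.192.0 - 65.204.255.255) -> ge-0/0/1
More-specific entries that do NOT match:
  65.204.249.80/28 (65.204.249.80 - 65.204.249.95) does not contain 65.204.249.125
  65.204.249.64/27 (65.204.249.64 - 65.204.249.95) does not contain 65.204.249.125
  97.204.249.96/27 (97.204.249.96 - 97.204.249.127) does not contain 65.204.249.125
  65.220.249.0/24 (65.220.249.0 - 65.220.249.255) does not contain 65.204.249.125
  65.204.216.0/23 (65.204.216.0 - 65.204.217.255) does not contain 65.204.249.125
  65.204.250.0/23 (65.204.250.0 - 65.204.251.255) does not contain 65.204.249.125
  65.204.216.0/21 (65.204.216.0 - 65.204.223.255) does not contain 65.204.249.125
  65.204.208.0/20 (65.204.208.0 - 65.204.223.255) does not contain 65.204.249.125
Longest matching prefix is /18 -> interface ge-0/0/1.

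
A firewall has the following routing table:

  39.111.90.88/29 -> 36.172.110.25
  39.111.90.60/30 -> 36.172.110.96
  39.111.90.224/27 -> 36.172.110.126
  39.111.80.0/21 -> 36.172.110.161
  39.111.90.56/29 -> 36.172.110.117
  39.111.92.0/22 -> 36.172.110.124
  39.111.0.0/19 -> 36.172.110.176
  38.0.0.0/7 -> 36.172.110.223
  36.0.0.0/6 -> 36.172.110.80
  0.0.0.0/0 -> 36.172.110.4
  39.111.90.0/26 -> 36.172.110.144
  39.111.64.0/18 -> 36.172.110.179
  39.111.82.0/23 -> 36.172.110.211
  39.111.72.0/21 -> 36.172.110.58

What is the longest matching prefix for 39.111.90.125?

39.111.64.0/18

Entries matching 39.111.90.125:
  0.0.0.0/0 (default, matches everything)
  36.0.0.0/6 (36.0.0.0 - 39.255.255.255)
  38.0.0.0/7 (38.0.0.0 - 39.255.255.255)
  39.111.64.0/18 (39.111.64.0 - 39.111.127.255)
Most specific is 39.111.64.0/18.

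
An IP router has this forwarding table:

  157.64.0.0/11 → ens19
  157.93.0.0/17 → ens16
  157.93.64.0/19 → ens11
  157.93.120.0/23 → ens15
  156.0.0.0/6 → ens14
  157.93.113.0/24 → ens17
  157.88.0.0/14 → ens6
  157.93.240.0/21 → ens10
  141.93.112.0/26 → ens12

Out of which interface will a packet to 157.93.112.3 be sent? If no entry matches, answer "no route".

Routes whose prefix contains 157.93.112.3:
  156.0.0.0/6 (156.0.0.0 - 159.255.255.255) -> ens14
  157.64.0.0/11 (157.64.0.0 - 157.95.255.255) -> ens19
  157.93.0.0/17 (157.93.0.0 - 157.93.127.255) -> ens16
More-specific entries that do NOT match:
  141.93.112.0/26 (141.93.112.0 - 141.93.112.63) does not contain 157.93.112.3
  157.93.113.0/24 (157.93.113.0 - 157.93.113.255) does not contain 157.93.112.3
  157.93.120.0/23 (157.93.120.0 - 157.93.121.255) does not contain 157.93.112.3
  157.93.240.0/21 (157.93.240.0 - 157.93.247.255) does not contain 157.93.112.3
  157.93.64.0/19 (157.93.64.0 - 157.93.95.255) does not contain 157.93.112.3
Longest matching prefix is /17 -> interface ens16.

ens16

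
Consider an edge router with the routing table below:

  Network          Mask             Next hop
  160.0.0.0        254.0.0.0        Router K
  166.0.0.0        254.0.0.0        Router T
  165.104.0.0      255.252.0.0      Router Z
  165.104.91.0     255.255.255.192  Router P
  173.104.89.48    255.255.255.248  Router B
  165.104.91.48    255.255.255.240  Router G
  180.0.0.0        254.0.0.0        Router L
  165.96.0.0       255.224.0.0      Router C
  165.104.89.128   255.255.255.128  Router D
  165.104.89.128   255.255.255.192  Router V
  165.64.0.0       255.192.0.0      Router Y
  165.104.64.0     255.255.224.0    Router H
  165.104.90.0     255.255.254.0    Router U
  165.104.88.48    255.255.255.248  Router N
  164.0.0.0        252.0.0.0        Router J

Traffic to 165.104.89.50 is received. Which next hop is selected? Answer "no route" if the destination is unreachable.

Routes whose prefix contains 165.104.89.50:
  164.0.0.0/6 (164.0.0.0 - 167.255.255.255) -> Router J
  165.64.0.0/10 (165.64.0.0 - 165.127.255.255) -> Router Y
  165.96.0.0/11 (165.96.0.0 - 165.127.255.255) -> Router C
  165.104.0.0/14 (165.104.0.0 - 165.107.255.255) -> Router Z
  165.104.64.0/19 (165.104.64.0 - 165.104.95.255) -> Router H
More-specific entries that do NOT match:
  173.104.89.48/29 (173.104.89.48 - 173.104.89.55) does not contain 165.104.89.50
  165.104.88.48/29 (165.104.88.48 - 165.104.88.55) does not contain 165.104.89.50
  165.104.91.48/28 (165.104.91.48 - 165.104.91.63) does not contain 165.104.89.50
  165.104.91.0/26 (165.104.91.0 - 165.104.91.63) does not contain 165.104.89.50
  165.104.89.128/26 (165.104.89.128 - 165.104.89.191) does not contain 165.104.89.50
  165.104.89.128/25 (165.104.89.128 - 165.104.89.255) does not contain 165.104.89.50
  165.104.90.0/23 (165.104.90.0 - 165.104.91.255) does not contain 165.104.89.50
Longest matching prefix is /19 -> next hop Router H.

Router H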